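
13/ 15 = 0.87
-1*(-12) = 12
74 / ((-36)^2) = 37 / 648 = 0.06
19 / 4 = 4.75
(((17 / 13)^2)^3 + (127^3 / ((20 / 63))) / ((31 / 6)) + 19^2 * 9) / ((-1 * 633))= -1873541007874183 / 947164730070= -1978.05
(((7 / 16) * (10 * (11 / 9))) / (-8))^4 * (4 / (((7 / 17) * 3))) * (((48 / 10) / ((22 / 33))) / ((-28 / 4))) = -1524494125 / 2293235712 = -0.66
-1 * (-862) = 862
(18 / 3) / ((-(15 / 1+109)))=-3 / 62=-0.05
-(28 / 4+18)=-25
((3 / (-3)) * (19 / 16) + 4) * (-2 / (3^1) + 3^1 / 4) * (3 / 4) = 0.18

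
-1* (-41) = 41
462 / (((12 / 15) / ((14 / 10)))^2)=11319 / 8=1414.88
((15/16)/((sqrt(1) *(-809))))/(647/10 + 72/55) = -825/46993192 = -0.00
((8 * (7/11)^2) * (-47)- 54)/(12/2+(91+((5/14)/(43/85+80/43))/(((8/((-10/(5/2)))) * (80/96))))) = -1007354796/473286539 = -2.13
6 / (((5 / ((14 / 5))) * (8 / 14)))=147 / 25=5.88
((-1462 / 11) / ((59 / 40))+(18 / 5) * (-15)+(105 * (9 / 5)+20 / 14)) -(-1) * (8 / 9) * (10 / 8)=1939345 / 40887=47.43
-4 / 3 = -1.33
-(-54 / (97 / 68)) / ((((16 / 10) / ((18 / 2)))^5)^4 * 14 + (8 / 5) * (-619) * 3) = -532185406275475532499217987060546875 / 41769945554246244768802091713349053949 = -0.01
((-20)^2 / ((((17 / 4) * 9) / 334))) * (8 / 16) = 267200 / 153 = 1746.41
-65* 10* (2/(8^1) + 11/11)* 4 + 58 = -3192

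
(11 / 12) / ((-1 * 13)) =-11 / 156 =-0.07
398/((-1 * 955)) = -398/955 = -0.42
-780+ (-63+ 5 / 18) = -15169 / 18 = -842.72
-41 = -41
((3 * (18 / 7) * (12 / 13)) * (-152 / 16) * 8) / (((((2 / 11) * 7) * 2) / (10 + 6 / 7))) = -10292832 / 4459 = -2308.33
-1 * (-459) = 459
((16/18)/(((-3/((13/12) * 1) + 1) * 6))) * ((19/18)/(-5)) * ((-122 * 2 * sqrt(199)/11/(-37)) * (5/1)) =120536 * sqrt(199)/2274723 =0.75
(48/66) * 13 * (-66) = -624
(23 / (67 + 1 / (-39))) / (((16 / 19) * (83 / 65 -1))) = 369265 / 250752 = 1.47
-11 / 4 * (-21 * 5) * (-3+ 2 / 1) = -288.75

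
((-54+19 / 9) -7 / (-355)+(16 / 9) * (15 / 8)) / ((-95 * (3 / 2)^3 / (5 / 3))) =0.25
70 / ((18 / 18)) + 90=160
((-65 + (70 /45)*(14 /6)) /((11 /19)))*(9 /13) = -31483 /429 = -73.39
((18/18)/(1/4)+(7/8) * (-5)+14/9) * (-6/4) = -85/48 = -1.77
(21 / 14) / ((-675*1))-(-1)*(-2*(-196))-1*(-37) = 193049 / 450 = 429.00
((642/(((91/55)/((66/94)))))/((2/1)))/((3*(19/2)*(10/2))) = 77682/81263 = 0.96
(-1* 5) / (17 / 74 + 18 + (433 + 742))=-370 / 88299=-0.00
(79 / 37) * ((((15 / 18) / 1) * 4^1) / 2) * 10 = 35.59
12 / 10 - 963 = -4809 / 5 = -961.80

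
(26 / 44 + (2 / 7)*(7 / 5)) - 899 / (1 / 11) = -1087681 / 110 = -9888.01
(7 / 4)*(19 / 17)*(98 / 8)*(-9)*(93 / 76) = -287091 / 1088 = -263.87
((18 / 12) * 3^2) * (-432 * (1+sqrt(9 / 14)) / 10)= -2916 / 5 -4374 * sqrt(14) / 35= -1050.80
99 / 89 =1.11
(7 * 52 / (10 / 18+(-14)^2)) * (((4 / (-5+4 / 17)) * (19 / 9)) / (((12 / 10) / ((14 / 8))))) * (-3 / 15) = 411502 / 429867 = 0.96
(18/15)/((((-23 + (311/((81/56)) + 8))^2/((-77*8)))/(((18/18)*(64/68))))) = -387991296/22310154085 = -0.02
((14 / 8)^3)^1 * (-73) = -25039 / 64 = -391.23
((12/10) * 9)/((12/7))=63/10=6.30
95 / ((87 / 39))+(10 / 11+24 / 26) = 184203 / 4147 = 44.42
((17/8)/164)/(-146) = -17/191552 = -0.00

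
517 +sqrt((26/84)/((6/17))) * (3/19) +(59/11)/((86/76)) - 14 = sqrt(1547)/266 +240161/473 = 507.89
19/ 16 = 1.19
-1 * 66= -66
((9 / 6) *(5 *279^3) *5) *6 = 4886468775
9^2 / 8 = 81 / 8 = 10.12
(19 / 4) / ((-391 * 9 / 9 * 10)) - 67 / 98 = -524871 / 766360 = -0.68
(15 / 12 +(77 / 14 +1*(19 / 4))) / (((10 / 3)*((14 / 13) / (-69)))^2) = 166554063 / 39200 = 4248.83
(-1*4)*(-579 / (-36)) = -193 / 3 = -64.33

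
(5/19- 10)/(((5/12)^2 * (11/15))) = -15984/209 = -76.48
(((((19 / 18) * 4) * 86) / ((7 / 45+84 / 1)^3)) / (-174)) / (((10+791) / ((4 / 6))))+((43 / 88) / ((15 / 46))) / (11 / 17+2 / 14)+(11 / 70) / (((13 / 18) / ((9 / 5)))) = 1293723776283640413917 / 565274071999899061800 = 2.29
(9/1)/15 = 3/5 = 0.60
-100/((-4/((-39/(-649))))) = 975/649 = 1.50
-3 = -3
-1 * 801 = -801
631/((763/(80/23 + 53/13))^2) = 3220044111/52046490769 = 0.06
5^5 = 3125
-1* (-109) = 109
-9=-9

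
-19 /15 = -1.27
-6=-6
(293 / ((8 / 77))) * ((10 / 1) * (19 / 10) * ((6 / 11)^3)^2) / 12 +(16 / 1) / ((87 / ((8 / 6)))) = 4953369038 / 42034311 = 117.84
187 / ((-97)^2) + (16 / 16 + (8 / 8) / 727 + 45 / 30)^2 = 124855418213 / 19891717444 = 6.28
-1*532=-532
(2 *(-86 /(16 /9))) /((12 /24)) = -387 /2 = -193.50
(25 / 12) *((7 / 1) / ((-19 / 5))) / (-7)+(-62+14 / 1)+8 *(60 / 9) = 447 / 76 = 5.88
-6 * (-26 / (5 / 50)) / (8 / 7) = 1365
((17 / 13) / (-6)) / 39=-0.01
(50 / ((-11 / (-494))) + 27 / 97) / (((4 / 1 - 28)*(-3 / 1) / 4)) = 2396197 / 19206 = 124.76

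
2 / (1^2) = 2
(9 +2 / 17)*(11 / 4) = 1705 / 68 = 25.07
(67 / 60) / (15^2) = 67 / 13500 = 0.00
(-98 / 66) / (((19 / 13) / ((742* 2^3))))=-3781232 / 627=-6030.67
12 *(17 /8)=25.50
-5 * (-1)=5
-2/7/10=-1/35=-0.03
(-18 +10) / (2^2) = -2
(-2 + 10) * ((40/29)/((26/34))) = 5440/377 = 14.43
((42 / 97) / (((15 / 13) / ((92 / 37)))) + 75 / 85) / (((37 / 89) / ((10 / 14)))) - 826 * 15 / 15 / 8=-6329216583 / 63209468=-100.13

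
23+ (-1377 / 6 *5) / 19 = -1421 / 38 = -37.39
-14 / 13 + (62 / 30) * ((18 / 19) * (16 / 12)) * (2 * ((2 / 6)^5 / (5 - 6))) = -329638 / 300105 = -1.10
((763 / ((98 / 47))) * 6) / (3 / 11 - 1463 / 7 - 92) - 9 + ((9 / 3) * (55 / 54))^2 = -6531389 / 937818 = -6.96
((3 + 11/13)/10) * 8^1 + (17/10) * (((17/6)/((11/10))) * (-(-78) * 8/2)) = 195804/143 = 1369.26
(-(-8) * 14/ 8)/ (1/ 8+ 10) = 1.38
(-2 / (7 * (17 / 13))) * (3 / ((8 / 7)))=-39 / 68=-0.57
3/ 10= 0.30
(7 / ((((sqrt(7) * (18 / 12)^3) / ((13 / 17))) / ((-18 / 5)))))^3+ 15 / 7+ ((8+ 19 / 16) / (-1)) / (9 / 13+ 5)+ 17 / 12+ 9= 0.89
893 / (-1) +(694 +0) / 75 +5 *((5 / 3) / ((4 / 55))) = -230749 / 300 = -769.16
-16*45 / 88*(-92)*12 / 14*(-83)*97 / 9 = -44441520 / 77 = -577162.60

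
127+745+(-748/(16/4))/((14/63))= 61/2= 30.50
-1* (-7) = 7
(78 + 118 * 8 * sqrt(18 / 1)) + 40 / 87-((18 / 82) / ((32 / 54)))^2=2932336273 / 37439232 + 2832 * sqrt(2)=4083.38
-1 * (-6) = 6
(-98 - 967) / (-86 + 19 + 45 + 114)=-1065 / 92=-11.58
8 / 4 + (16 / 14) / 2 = 18 / 7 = 2.57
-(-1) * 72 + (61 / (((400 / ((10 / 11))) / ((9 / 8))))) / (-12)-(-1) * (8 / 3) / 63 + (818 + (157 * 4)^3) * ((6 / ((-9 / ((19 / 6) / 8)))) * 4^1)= -695706083092507 / 2661120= -261433562.97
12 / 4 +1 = 4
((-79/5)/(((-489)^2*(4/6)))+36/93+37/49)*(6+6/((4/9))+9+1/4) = 31804318327/968599464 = 32.84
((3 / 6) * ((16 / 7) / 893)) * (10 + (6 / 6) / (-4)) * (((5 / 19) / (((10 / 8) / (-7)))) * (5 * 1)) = -1560 / 16967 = -0.09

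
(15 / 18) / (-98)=-5 / 588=-0.01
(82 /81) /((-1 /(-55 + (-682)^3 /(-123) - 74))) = -634397402 /243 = -2610688.90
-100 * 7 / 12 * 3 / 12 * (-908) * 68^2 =183688400 / 3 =61229466.67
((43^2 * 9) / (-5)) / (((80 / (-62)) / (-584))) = -37658583 / 25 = -1506343.32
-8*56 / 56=-8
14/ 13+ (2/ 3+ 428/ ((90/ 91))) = 254182/ 585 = 434.50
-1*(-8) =8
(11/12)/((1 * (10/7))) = 77/120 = 0.64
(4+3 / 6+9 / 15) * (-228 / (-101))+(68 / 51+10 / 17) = 346004 / 25755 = 13.43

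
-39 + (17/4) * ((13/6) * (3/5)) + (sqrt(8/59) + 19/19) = -1299/40 + 2 * sqrt(118)/59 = -32.11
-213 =-213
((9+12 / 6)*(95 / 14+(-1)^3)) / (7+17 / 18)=729 / 91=8.01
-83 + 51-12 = -44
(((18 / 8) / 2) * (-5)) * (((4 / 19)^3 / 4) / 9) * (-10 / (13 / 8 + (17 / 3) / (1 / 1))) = 96 / 48013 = 0.00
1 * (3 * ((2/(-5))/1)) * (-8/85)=48/425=0.11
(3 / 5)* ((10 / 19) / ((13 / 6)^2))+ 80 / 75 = 54616 / 48165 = 1.13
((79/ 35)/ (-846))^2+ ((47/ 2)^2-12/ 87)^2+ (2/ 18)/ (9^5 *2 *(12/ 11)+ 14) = 127426062406747022046577/ 418026468929605200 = 304827.74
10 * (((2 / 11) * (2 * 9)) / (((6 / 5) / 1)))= 300 / 11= 27.27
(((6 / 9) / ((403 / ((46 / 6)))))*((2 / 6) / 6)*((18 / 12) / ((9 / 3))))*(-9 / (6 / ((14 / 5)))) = -161 / 108810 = -0.00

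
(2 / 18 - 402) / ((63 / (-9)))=3617 / 63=57.41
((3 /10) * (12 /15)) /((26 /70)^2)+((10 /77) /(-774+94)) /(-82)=126229657 /72560488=1.74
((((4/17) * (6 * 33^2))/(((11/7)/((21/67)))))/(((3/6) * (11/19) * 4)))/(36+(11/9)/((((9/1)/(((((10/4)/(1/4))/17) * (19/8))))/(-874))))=-48866328/23953907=-2.04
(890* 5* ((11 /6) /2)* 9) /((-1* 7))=-5244.64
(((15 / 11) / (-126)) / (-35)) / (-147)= -1 / 475398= -0.00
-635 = -635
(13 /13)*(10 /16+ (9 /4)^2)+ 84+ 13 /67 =96353 /1072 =89.88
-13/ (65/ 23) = -23/ 5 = -4.60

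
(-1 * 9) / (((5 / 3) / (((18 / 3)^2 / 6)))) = -162 / 5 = -32.40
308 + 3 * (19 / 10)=3137 / 10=313.70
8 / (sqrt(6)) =4 * sqrt(6) / 3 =3.27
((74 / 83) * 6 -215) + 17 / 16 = -277005 / 1328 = -208.59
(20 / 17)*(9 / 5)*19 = 684 / 17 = 40.24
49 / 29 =1.69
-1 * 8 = -8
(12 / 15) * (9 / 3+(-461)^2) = 170019.20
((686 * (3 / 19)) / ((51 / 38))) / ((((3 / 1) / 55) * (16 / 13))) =245245 / 204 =1202.18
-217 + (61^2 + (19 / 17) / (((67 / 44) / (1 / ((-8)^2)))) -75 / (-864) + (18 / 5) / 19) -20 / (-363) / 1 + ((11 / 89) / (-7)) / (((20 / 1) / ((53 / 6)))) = 8232255786158177 / 2349163444320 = 3504.34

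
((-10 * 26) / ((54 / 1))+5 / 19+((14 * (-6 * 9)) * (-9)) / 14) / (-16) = -246983 / 8208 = -30.09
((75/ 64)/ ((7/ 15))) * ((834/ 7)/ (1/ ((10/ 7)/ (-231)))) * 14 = -781875/ 30184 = -25.90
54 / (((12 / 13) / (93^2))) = 1011933 / 2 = 505966.50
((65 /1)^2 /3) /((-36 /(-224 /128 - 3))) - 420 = -101165 /432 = -234.18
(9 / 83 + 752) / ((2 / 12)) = 374550 / 83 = 4512.65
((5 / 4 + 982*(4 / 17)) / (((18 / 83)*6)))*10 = 6555755 / 3672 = 1785.34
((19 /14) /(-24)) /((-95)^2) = -1 /159600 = -0.00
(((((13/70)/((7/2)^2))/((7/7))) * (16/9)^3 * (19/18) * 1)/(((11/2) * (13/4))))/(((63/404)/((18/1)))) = 503054336/866412855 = 0.58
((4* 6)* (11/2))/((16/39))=1287/4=321.75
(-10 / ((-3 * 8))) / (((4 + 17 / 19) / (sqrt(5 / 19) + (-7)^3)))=-32585 / 1116 + 5 * sqrt(95) / 1116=-29.15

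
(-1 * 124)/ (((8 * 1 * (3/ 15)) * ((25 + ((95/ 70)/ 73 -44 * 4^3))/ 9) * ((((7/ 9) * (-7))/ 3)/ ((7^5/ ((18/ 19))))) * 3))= -4645610865/ 5704766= -814.34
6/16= 3/8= 0.38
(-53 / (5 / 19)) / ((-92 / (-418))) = -210463 / 230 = -915.06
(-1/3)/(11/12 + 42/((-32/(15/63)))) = -16/29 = -0.55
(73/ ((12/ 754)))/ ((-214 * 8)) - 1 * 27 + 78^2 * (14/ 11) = 871574357/ 112992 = 7713.59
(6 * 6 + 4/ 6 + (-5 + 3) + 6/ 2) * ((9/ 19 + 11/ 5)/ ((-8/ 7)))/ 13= -100457/ 14820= -6.78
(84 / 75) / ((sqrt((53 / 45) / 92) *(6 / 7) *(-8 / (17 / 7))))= -119 *sqrt(6095) / 2650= -3.51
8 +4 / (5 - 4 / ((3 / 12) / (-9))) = 1196 / 149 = 8.03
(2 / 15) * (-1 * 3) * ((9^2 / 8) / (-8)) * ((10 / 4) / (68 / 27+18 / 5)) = 10935 / 52864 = 0.21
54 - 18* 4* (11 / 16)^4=310599 / 8192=37.91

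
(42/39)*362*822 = 320453.54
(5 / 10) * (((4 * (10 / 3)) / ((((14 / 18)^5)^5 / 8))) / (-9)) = -4254210297433200526045920 / 1341068619663964900807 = -3172.25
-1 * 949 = -949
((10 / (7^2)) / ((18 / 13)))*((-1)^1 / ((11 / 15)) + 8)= 4745 / 4851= 0.98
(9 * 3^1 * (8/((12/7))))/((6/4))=84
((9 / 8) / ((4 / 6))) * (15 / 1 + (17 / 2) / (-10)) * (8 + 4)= 22923 / 80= 286.54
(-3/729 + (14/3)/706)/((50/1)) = 0.00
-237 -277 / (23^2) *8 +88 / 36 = -238.74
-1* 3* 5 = -15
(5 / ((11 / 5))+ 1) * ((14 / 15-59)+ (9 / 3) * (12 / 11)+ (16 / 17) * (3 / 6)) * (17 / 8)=-457131 / 1210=-377.79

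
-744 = -744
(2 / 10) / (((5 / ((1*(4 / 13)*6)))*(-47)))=-24 / 15275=-0.00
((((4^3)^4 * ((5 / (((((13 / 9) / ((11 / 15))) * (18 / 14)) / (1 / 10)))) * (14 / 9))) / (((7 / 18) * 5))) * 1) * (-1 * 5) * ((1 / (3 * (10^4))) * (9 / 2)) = -80740352 / 40625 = -1987.45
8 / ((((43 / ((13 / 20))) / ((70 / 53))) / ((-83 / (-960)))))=7553 / 546960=0.01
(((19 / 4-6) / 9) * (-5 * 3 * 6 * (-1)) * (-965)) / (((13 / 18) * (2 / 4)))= 434250 / 13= 33403.85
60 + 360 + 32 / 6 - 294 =394 / 3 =131.33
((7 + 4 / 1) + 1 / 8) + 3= 113 / 8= 14.12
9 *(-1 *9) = -81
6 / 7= 0.86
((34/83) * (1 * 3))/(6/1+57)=34/1743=0.02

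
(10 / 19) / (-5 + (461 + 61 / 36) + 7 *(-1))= 72 / 61655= 0.00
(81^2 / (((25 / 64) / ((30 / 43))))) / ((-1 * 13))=-2519424 / 2795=-901.40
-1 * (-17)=17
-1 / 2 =-0.50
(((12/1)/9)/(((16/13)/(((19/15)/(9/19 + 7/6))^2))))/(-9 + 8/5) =-1694173/19407795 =-0.09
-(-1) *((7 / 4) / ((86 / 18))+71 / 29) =14039 / 4988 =2.81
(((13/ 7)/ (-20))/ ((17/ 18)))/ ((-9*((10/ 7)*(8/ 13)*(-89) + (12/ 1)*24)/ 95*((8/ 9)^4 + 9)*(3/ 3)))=21067371/ 40980599840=0.00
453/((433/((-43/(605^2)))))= -19479/158488825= -0.00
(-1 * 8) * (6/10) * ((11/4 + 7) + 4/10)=-1218/25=-48.72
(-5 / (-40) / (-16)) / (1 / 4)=-1 / 32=-0.03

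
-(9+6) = -15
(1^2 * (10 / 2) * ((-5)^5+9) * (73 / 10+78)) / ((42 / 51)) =-11296279 / 7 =-1613754.14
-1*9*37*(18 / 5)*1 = -5994 / 5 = -1198.80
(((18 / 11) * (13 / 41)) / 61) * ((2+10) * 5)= 14040 / 27511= 0.51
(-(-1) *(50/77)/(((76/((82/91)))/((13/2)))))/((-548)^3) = -1025/3370652937344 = -0.00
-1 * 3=-3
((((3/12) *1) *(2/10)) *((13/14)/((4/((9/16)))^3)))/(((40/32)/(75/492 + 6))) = 9562293/15047065600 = 0.00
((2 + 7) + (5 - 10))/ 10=2/ 5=0.40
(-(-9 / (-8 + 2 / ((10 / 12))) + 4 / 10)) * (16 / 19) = -1.69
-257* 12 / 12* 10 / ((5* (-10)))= 257 / 5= 51.40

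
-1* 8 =-8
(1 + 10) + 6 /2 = 14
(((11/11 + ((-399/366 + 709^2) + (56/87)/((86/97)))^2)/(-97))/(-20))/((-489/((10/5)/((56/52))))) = -136852500561083688249245/276651928827526896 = -494673.94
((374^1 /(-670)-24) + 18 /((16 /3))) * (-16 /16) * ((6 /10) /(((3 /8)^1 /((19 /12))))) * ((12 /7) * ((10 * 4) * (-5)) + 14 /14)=-2581207057 /140700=-18345.47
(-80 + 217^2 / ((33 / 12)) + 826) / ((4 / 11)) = 98281 / 2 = 49140.50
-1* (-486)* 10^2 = 48600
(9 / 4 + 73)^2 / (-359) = -90601 / 5744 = -15.77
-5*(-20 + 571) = -2755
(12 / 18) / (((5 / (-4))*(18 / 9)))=-4 / 15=-0.27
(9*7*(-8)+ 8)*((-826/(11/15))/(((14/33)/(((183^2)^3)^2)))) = 1857630267485043188469876616369680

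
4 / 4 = 1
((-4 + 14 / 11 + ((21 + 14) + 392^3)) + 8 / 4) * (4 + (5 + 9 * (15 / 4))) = 113304522195 / 44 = 2575102777.16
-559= -559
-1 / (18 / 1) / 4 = -1 / 72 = -0.01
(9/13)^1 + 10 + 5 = 204/13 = 15.69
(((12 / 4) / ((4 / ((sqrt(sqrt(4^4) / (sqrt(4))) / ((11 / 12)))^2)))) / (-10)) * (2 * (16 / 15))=-4608 / 3025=-1.52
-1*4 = -4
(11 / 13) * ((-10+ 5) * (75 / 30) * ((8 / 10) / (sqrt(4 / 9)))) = -165 / 13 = -12.69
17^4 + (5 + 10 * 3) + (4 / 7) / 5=2924464 / 35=83556.11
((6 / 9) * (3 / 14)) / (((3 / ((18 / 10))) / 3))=9 / 35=0.26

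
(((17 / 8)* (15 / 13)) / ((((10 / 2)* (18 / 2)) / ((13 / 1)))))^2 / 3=289 / 1728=0.17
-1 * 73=-73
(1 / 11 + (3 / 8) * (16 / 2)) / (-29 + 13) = -17 / 88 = -0.19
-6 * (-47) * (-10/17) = -2820/17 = -165.88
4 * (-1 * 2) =-8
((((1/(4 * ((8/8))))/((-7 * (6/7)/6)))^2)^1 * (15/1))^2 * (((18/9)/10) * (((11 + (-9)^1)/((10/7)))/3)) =0.08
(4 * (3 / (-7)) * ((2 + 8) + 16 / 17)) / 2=-9.38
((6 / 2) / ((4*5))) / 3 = 1 / 20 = 0.05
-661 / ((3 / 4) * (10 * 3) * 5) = -1322 / 225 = -5.88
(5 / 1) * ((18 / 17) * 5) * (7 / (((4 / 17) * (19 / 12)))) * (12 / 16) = 14175 / 38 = 373.03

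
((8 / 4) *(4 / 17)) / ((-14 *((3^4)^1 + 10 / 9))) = -36 / 87941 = -0.00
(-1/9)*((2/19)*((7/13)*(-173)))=2422/2223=1.09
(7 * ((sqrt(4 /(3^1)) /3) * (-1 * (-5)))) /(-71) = -70 * sqrt(3) /639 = -0.19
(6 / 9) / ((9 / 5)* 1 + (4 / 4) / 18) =60 / 167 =0.36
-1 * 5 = -5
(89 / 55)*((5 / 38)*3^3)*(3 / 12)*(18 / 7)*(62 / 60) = 223479 / 58520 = 3.82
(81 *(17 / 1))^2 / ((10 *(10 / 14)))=13272903 / 50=265458.06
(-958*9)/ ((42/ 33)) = -47421/ 7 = -6774.43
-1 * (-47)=47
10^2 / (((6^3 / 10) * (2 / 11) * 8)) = 1375 / 432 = 3.18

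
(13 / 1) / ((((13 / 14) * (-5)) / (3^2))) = -25.20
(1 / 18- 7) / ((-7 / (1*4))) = 250 / 63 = 3.97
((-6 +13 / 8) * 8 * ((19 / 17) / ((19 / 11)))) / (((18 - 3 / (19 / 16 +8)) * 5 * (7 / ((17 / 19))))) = -539 / 16454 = -0.03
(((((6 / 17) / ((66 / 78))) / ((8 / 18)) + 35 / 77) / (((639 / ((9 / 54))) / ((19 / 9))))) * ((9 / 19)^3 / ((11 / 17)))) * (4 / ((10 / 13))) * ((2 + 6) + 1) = 182871 / 31013510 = 0.01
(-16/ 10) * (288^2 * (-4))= 2654208/ 5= 530841.60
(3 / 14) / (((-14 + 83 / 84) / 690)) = -12420 / 1093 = -11.36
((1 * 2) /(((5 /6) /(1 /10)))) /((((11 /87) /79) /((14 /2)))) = 1049.69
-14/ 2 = -7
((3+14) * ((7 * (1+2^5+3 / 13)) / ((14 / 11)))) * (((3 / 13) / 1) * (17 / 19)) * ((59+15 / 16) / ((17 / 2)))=14525973 / 3211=4523.82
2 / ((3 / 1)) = 2 / 3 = 0.67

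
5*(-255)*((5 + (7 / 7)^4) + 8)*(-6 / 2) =53550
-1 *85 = -85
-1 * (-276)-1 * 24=252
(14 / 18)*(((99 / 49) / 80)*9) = 99 / 560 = 0.18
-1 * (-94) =94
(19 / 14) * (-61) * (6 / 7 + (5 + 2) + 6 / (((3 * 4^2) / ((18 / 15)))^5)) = -3263744024339 / 5017600000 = -650.46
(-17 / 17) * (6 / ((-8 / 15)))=45 / 4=11.25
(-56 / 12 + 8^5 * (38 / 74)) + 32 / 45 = 28010054 / 1665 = 16822.86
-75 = -75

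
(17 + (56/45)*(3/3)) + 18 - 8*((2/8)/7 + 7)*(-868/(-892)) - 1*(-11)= -75532/10035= -7.53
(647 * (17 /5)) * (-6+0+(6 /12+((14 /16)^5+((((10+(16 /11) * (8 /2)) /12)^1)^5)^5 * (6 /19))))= 117896574187835846739509889466327815333329 /172687391813274967740075979854315520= 682716.75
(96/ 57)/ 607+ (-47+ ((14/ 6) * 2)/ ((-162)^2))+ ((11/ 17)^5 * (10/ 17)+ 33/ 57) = -507948589614216149/ 10958651309282382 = -46.35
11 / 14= 0.79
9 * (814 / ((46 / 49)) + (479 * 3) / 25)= 4784634 / 575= 8321.10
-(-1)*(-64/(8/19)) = -152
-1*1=-1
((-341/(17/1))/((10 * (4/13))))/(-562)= 4433/382160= 0.01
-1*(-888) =888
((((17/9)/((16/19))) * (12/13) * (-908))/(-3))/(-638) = -73321/74646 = -0.98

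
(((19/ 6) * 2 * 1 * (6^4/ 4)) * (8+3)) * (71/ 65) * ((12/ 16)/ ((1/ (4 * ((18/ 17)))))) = 86541048/ 1105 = 78317.69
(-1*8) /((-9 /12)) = 32 /3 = 10.67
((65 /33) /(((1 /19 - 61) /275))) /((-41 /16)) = 3.47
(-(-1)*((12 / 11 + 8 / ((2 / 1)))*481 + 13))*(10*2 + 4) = 649896 / 11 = 59081.45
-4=-4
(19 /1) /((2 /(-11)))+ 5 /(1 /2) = -189 /2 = -94.50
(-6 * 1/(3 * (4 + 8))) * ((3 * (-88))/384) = 0.11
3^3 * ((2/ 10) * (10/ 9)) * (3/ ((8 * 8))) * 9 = 81/ 32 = 2.53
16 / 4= 4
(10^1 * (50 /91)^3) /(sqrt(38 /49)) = 625000 * sqrt(38) /2045407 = 1.88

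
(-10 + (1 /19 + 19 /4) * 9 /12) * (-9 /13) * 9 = 157545 /3952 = 39.86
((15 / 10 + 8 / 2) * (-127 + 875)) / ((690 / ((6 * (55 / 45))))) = 45254 / 1035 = 43.72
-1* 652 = -652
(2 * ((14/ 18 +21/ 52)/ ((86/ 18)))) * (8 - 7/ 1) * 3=1659/ 1118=1.48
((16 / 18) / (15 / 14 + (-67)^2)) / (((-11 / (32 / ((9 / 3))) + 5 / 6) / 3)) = -3584 / 1194359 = -0.00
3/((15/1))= 1/5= 0.20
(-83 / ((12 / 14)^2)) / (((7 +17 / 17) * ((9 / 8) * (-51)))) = 4067 / 16524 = 0.25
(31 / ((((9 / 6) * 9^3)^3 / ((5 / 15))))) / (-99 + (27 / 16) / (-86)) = -0.00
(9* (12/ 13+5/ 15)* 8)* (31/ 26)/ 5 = 18228/ 845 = 21.57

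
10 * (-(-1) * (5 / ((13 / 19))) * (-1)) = -950 / 13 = -73.08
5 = 5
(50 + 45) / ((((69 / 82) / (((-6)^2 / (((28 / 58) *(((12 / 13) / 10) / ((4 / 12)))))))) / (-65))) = -954469750 / 483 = -1976127.85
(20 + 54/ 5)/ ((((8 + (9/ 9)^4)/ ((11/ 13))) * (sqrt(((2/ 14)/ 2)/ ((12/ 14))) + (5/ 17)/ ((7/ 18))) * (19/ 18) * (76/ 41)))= 81147528/ 35427457 - 89412554 * sqrt(3)/ 177137285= 1.42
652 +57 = 709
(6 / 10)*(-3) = -9 / 5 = -1.80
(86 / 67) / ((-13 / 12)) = -1032 / 871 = -1.18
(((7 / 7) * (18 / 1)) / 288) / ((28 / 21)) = 3 / 64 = 0.05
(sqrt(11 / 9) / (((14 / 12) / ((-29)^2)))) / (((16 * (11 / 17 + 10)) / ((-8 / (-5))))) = 14297 * sqrt(11) / 6335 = 7.49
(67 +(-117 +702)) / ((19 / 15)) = 9780 / 19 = 514.74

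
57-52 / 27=1487 / 27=55.07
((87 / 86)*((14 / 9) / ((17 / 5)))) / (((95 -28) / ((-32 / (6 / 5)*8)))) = -1.47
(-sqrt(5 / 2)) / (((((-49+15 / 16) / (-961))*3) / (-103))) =791864*sqrt(10) / 2307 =1085.43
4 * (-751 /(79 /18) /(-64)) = 6759 /632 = 10.69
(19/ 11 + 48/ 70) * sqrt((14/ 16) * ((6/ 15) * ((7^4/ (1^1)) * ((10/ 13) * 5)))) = 6503 * sqrt(910)/ 1430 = 137.18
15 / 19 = 0.79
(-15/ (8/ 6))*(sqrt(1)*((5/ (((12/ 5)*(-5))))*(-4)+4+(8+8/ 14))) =-4485/ 28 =-160.18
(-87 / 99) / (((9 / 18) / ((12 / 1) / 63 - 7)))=754 / 63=11.97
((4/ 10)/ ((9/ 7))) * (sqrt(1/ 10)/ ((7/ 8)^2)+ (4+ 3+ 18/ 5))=64 * sqrt(10)/ 1575+ 742/ 225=3.43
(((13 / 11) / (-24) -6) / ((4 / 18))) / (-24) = 1597 / 1408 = 1.13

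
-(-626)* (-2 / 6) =-626 / 3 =-208.67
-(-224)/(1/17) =3808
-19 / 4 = -4.75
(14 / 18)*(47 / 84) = 47 / 108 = 0.44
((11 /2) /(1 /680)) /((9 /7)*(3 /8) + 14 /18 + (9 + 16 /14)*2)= 1884960 /10859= 173.59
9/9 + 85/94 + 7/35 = 989/470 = 2.10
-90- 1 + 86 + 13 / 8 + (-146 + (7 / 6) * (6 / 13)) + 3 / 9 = -46333 / 312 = -148.50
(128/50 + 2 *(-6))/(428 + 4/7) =-413/18750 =-0.02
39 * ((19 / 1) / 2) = 741 / 2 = 370.50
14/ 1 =14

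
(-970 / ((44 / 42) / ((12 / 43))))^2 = 14937728400 / 223729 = 66767.06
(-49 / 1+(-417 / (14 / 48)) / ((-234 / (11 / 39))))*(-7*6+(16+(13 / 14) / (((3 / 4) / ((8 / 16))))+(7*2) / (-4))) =203523205 / 149058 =1365.40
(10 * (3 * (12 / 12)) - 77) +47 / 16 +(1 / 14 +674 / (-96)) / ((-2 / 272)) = 302755 / 336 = 901.06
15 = 15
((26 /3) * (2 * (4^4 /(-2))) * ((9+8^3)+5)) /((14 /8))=-14004224 /21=-666867.81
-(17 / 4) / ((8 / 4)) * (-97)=1649 / 8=206.12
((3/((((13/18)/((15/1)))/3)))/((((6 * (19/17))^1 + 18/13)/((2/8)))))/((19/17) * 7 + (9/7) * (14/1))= 117045/523288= 0.22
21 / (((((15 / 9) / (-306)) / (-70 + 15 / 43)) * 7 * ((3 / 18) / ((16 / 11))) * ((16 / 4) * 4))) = 9897876 / 473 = 20925.74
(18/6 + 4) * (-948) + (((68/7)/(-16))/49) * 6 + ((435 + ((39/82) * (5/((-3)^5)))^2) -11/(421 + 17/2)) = -80603472369760625/12998254212468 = -6201.10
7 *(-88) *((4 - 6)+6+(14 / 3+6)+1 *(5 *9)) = -36754.67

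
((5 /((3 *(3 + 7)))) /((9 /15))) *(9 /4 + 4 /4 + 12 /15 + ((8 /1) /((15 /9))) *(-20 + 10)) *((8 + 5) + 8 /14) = -27835 /168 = -165.68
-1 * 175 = -175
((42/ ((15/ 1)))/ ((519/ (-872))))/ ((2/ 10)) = -12208/ 519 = -23.52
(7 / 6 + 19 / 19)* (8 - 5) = 13 / 2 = 6.50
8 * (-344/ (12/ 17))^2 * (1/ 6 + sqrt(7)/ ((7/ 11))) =8549776/ 27 + 188095072 * sqrt(7)/ 63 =8215908.90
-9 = -9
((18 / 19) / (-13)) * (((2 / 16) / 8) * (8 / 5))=-9 / 4940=-0.00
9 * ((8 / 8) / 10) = 9 / 10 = 0.90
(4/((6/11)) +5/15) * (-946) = -21758/3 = -7252.67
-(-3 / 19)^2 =-9 / 361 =-0.02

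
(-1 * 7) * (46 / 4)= -161 / 2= -80.50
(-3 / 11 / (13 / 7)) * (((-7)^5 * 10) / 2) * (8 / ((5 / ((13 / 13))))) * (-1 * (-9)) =25412184 / 143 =177707.58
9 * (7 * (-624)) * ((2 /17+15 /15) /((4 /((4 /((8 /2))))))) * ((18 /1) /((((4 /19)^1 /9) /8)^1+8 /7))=-618973488 /3587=-172560.21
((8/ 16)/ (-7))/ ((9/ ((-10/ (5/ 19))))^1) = 19/ 63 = 0.30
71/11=6.45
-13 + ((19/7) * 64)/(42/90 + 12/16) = 66317/511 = 129.78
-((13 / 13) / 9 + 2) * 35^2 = -23275 / 9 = -2586.11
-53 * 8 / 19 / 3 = -424 / 57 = -7.44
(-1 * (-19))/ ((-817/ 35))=-35/ 43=-0.81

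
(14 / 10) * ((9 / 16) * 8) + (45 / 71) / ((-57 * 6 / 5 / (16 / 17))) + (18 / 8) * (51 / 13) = 90143489 / 5962580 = 15.12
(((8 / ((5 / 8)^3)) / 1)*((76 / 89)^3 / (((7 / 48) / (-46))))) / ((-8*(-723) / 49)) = -1157941428224 / 21237191125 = -54.52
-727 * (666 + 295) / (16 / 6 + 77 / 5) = -10479705 / 271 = -38670.50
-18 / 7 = -2.57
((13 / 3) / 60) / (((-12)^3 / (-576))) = 13 / 540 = 0.02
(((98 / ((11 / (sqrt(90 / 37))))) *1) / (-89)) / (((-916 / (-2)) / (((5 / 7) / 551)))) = -105 *sqrt(370) / 4570581917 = -0.00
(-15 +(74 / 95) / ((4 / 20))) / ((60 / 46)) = -8.51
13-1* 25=-12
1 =1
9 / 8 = 1.12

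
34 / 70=17 / 35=0.49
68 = 68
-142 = -142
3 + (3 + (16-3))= 19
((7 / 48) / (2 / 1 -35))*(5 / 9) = -35 / 14256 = -0.00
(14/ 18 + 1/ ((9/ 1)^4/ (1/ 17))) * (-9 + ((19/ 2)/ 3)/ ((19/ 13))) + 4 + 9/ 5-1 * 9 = -14245856/ 1673055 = -8.51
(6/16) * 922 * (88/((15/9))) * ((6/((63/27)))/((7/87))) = 142941348/245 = 583434.07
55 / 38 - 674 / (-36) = 3449 / 171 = 20.17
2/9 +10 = 92/9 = 10.22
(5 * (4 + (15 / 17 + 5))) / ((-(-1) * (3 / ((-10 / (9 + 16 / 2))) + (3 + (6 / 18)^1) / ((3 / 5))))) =108.46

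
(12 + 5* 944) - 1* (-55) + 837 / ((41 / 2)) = 197941 / 41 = 4827.83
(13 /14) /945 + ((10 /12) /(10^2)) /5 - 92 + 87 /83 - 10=-2217025217 /21961800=-100.95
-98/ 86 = -49/ 43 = -1.14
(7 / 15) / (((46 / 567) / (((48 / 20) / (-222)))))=-1323 / 21275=-0.06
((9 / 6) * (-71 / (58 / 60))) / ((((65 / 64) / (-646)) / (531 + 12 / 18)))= 484344960 / 13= 37257304.62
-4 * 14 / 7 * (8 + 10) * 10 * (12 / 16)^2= -810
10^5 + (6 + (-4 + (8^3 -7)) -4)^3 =127363527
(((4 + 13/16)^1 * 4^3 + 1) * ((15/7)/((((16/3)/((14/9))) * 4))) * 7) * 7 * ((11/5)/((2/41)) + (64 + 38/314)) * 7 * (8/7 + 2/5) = 70100997939/25120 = 2790644.82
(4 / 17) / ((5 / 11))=44 / 85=0.52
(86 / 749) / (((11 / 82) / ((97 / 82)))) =8342 / 8239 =1.01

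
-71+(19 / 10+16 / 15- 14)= -2461 / 30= -82.03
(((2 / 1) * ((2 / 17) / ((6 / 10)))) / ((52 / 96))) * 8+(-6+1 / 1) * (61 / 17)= -2685 / 221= -12.15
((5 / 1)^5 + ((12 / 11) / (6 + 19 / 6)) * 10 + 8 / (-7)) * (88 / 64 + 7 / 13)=526736085 / 88088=5979.66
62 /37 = 1.68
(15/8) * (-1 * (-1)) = 15/8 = 1.88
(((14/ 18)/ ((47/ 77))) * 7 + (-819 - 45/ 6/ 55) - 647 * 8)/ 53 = -55707733/ 493218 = -112.95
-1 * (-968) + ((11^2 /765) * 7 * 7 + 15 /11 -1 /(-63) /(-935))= 57556897 /58905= 977.11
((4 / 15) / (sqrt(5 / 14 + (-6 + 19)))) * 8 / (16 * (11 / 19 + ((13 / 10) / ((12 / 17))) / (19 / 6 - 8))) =4408 * sqrt(2618) / 1223541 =0.18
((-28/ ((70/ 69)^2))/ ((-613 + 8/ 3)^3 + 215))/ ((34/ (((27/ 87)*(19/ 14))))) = 0.00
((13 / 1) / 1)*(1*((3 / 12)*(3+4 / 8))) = 91 / 8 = 11.38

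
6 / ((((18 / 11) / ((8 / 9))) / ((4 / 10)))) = 1.30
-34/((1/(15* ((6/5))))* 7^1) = -612/7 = -87.43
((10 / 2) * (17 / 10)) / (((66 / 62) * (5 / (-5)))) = -527 / 66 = -7.98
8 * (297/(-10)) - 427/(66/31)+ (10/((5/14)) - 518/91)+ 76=-1457969/4290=-339.85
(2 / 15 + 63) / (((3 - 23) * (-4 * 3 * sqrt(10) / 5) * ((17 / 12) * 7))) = 947 * sqrt(10) / 71400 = 0.04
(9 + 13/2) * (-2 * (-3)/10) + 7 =163/10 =16.30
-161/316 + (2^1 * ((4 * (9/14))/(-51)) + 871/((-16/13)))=-106539327/150416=-708.30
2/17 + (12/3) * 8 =546/17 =32.12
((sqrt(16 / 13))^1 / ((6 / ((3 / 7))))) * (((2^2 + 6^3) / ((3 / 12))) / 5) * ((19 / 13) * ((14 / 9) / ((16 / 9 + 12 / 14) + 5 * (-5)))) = -1.42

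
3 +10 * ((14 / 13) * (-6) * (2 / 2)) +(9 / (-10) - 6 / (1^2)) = -8907 / 130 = -68.52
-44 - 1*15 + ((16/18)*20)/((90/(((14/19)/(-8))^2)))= -1725170/29241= -59.00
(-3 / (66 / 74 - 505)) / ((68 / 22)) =1221 / 634168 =0.00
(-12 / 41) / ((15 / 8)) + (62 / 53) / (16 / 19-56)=-1009449 / 5693260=-0.18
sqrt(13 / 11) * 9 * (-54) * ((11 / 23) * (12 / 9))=-648 * sqrt(143) / 23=-336.91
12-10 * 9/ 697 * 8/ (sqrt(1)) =10.97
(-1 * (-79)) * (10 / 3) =790 / 3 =263.33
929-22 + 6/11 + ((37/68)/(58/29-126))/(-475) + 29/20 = 40047794947/44057200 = 909.00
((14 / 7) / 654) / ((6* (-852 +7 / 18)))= -1 / 1670861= -0.00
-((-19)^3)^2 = -47045881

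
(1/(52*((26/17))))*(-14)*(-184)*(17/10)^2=790993/8450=93.61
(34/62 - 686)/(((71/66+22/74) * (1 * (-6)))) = 8648343/103943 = 83.20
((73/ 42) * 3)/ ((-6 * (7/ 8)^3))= -9344/ 7203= -1.30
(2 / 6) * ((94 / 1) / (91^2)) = 0.00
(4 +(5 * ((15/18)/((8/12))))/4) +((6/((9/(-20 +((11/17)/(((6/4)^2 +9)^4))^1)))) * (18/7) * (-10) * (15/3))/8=3269488267/14871600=219.85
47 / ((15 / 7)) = 329 / 15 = 21.93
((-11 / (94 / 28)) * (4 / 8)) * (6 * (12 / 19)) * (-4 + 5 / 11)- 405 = -342009 / 893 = -382.99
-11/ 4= -2.75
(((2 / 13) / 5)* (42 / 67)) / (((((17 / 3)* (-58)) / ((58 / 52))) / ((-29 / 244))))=1827 / 234839020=0.00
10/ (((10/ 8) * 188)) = 2/ 47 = 0.04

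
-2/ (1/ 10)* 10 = -200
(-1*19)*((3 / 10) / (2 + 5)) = -57 / 70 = -0.81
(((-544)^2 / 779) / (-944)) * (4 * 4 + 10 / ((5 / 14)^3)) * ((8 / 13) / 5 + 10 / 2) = -36265181184 / 74686625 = -485.56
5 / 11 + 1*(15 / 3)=5.45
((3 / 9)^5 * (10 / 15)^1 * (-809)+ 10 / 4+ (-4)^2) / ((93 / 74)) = 878269 / 67797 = 12.95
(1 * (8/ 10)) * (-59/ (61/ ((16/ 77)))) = -3776/ 23485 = -0.16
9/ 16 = 0.56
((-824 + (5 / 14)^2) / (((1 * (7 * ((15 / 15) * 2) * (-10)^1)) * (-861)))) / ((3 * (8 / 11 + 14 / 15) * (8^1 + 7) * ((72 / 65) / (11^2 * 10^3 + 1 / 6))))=-16764449913497 / 1677926057472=-9.99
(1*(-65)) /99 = -65 /99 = -0.66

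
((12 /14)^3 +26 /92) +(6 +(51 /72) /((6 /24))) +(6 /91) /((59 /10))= 177112177 /18152589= 9.76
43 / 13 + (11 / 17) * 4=1303 / 221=5.90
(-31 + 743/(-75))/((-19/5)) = 3068/285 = 10.76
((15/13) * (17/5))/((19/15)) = 765/247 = 3.10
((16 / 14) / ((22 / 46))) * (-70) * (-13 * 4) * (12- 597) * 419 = -23452603200 / 11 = -2132054836.36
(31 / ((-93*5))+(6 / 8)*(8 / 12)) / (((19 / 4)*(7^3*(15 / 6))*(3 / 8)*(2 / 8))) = 1664 / 1466325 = 0.00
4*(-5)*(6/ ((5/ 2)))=-48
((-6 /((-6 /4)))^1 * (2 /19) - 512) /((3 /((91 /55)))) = -58968 /209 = -282.14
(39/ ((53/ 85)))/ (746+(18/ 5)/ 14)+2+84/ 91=54111991/ 17995991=3.01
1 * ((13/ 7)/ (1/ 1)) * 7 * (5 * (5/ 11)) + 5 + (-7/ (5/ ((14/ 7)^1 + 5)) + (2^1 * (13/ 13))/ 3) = 4193/ 165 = 25.41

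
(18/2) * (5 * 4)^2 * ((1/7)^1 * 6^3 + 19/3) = 937200/7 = 133885.71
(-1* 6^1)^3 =-216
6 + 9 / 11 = 75 / 11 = 6.82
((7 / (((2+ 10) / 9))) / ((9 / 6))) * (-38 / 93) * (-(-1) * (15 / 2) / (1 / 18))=-5985 / 31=-193.06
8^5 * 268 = 8781824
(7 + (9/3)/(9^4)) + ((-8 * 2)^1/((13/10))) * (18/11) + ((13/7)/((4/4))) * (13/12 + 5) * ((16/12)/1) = 4212191/2189187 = 1.92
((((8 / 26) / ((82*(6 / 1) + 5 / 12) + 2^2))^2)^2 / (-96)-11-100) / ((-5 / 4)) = 15968597698999664769468 / 179826550664410636805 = 88.80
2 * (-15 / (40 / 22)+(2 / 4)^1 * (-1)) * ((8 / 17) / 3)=-140 / 51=-2.75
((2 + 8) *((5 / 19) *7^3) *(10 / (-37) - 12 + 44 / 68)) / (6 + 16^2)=-62691825 / 1565581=-40.04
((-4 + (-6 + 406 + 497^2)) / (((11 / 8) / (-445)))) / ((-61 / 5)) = 4403809000 / 671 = 6563053.65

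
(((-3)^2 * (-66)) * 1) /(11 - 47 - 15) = 198 /17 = 11.65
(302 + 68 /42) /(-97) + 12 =18068 /2037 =8.87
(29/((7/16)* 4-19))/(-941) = 116/64929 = 0.00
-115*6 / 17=-690 / 17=-40.59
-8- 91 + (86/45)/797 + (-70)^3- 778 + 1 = -12333112654/35865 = -343876.00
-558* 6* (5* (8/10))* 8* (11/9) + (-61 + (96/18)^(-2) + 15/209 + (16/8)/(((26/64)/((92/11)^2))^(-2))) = -1004280599689180247/7665977786368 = -131004.89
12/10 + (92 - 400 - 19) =-1629/5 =-325.80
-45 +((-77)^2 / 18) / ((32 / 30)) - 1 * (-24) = 27629 / 96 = 287.80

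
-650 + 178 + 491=19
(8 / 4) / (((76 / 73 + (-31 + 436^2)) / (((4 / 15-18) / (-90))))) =19418 / 9365504175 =0.00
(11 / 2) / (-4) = -11 / 8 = -1.38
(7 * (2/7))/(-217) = -2/217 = -0.01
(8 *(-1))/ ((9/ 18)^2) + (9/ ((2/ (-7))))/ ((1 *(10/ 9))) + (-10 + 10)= -1207/ 20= -60.35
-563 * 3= -1689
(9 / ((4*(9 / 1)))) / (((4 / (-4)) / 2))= -1 / 2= -0.50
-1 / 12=-0.08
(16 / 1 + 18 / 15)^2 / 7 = 7396 / 175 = 42.26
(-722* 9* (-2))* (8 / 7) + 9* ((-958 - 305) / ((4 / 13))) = -618525 / 28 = -22090.18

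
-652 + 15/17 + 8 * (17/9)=-97309/153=-636.01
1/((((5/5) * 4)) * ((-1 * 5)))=-1/20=-0.05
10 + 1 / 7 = 71 / 7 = 10.14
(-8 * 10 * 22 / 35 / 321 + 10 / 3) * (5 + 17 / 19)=114208 / 6099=18.73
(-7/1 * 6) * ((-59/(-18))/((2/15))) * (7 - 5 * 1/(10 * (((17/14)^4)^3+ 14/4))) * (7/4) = -78620883155331055105/6248407444346376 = -12582.55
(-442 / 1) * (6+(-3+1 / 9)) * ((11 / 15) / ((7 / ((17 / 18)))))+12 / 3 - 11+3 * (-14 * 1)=-224843 / 1215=-185.06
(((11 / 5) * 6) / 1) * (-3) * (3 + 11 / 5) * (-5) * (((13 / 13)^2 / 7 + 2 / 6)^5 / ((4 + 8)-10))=5720000 / 453789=12.60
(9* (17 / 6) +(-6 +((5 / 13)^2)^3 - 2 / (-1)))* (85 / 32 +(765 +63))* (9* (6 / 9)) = 16553373862491 / 154457888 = 107170.79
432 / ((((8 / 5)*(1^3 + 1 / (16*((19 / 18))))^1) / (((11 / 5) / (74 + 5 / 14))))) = 60192 / 7981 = 7.54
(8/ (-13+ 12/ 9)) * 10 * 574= -3936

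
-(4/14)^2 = -4/49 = -0.08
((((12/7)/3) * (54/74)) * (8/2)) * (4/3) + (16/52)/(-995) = 7449524/3350165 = 2.22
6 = 6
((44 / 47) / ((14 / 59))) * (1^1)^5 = 3.95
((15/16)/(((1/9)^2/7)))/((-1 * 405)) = -21/16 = -1.31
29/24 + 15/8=37/12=3.08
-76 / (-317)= 76 / 317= 0.24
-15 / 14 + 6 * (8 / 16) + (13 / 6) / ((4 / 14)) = 799 / 84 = 9.51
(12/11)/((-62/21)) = -126/341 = -0.37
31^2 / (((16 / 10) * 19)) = 4805 / 152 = 31.61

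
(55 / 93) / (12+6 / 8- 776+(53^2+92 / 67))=14740 / 51022497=0.00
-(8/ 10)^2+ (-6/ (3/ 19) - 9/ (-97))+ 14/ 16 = -730841/ 19400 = -37.67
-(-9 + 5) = 4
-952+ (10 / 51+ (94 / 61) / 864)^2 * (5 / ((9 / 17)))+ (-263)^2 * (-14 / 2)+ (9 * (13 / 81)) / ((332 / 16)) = -4278178505571920609 / 8818539952896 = -485134.56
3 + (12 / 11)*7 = 10.64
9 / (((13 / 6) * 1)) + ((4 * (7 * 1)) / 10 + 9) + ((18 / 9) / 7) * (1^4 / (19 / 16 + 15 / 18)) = 710363 / 44135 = 16.10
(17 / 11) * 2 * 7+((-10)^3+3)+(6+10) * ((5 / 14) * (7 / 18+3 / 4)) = -671417 / 693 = -968.86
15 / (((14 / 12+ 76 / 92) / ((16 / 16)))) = 414 / 55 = 7.53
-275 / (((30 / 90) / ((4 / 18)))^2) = -1100 / 9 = -122.22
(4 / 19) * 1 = 4 / 19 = 0.21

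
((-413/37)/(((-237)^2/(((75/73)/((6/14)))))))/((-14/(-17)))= -175525/303424938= -0.00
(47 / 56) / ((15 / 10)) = 47 / 84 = 0.56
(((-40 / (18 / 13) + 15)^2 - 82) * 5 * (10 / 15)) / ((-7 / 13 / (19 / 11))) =-22188010 / 18711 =-1185.83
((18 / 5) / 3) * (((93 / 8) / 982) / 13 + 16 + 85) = 121.20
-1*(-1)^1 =1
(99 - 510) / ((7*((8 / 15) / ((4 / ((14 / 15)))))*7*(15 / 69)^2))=-1956771 / 1372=-1426.22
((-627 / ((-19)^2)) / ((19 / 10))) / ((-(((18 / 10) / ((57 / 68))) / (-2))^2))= 1375 / 1734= 0.79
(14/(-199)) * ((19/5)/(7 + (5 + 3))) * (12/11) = -1064/54725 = -0.02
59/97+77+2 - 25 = 5297/97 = 54.61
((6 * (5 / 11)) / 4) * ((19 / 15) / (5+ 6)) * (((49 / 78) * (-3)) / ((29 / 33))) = -2793 / 16588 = -0.17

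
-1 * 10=-10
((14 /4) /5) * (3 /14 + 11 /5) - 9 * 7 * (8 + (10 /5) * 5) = -113231 /100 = -1132.31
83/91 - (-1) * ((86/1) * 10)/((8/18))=176168/91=1935.91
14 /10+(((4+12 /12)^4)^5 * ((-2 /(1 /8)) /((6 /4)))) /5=-3051757812499979 /15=-203450520833331.93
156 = 156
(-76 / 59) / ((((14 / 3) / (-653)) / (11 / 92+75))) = 257234331 / 18998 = 13540.07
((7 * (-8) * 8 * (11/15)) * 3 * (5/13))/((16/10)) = -3080/13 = -236.92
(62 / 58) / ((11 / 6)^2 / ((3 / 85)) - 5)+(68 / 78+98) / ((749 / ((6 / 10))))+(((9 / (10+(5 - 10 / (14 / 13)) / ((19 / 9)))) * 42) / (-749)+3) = 883136236441 / 291682837810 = 3.03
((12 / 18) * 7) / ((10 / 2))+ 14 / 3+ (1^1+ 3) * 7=168 / 5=33.60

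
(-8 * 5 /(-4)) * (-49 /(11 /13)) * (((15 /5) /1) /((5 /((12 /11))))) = -45864 /121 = -379.04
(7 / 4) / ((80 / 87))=609 / 320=1.90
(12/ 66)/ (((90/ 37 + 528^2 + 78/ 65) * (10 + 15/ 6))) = 37/ 709166040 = 0.00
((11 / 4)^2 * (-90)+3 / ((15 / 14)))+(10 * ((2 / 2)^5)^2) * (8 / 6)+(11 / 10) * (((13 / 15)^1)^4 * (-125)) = -12021449 / 16200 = -742.06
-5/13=-0.38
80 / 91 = 0.88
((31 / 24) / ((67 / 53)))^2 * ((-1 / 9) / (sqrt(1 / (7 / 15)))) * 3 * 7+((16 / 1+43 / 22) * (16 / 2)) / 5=27.06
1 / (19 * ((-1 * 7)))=-1 / 133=-0.01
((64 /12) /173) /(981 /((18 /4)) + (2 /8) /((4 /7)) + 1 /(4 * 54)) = 2304 /16325491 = 0.00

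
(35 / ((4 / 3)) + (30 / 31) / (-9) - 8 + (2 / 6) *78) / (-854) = -16421 / 317688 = -0.05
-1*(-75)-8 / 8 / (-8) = 601 / 8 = 75.12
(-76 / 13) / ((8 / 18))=-171 / 13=-13.15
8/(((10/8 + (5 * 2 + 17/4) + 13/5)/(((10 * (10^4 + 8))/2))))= 4003200/181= 22117.13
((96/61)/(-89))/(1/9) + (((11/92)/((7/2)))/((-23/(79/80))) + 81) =260025866999/3216573920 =80.84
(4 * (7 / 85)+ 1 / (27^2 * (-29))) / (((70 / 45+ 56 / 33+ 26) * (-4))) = -6510493 / 2312919360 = -0.00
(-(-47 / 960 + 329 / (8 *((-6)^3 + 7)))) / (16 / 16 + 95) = 49303 / 19261440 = 0.00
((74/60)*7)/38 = 259/1140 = 0.23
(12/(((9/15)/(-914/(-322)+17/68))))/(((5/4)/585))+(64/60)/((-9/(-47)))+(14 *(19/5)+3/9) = 629609719/21735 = 28967.55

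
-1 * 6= -6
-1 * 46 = -46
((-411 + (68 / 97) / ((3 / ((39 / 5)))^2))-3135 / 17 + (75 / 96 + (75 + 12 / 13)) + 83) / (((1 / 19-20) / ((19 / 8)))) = 2668128203211 / 51997587200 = 51.31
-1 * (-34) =34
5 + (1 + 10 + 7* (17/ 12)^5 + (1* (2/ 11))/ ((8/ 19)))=154305373/ 2737152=56.37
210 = 210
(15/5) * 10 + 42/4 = 81/2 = 40.50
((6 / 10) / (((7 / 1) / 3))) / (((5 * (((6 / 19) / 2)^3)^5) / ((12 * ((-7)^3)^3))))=-350064705131797068435493996 / 13286025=-26348340089063287810.73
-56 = -56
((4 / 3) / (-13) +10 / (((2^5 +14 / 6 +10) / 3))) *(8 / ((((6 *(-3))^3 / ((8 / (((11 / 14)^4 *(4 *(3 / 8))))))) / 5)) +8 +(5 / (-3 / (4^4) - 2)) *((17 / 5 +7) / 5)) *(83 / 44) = 13931165046097276 / 4704415694903925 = 2.96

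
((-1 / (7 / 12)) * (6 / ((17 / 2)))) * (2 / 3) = -96 / 119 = -0.81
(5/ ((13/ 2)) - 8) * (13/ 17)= -94/ 17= -5.53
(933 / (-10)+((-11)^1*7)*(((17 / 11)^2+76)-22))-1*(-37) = -483803 / 110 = -4398.21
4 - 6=-2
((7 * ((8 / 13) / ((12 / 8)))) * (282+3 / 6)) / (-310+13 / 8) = -253120 / 96213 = -2.63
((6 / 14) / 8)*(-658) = -141 / 4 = -35.25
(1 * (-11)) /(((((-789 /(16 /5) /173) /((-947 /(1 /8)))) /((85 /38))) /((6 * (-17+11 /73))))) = 4823394343680 /364781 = 13222712.65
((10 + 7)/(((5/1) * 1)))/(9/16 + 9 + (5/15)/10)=816/2303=0.35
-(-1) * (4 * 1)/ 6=2/ 3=0.67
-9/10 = -0.90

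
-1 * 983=-983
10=10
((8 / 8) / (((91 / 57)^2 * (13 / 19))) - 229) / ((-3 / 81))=663951762 / 107653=6167.52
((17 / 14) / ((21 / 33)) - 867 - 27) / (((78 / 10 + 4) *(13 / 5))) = -168125 / 5782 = -29.08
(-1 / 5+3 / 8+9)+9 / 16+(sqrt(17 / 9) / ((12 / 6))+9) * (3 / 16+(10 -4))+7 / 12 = 33 * sqrt(17) / 32+7921 / 120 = 70.26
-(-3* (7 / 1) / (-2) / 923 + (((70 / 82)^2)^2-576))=3001790873525 / 5216354806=575.46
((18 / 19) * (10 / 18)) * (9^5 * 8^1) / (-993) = -1574640 / 6289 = -250.38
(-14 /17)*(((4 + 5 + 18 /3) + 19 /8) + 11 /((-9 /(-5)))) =-11837 /612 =-19.34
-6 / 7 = -0.86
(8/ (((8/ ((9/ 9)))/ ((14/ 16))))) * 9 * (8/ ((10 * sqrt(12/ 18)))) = 63 * sqrt(6)/ 20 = 7.72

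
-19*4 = -76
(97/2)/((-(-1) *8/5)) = 485/16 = 30.31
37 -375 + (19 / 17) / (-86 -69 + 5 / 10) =-1775552 / 5253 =-338.01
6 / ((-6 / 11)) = -11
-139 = -139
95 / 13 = 7.31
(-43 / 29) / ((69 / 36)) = -0.77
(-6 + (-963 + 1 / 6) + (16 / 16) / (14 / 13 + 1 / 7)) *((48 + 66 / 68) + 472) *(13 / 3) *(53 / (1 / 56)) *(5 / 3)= -61195927917670 / 5661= -10810091488.72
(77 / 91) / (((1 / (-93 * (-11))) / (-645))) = -7258185 / 13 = -558321.92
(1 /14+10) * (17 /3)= 799 /14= 57.07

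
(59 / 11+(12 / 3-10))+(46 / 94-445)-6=-233243 / 517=-451.15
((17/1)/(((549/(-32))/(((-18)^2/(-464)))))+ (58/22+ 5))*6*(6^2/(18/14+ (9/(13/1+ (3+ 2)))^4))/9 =435617280/2938309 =148.25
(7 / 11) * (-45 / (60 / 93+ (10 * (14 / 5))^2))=-3255 / 89188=-0.04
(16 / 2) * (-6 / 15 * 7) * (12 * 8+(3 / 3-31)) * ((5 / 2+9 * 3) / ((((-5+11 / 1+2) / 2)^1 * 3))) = -18172 / 5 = -3634.40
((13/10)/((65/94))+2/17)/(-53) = -849/22525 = -0.04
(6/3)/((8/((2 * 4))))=2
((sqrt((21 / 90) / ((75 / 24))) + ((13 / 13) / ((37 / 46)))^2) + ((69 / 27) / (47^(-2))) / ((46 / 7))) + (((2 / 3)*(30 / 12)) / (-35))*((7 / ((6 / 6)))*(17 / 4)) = 2*sqrt(105) / 75 + 42344051 / 49284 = 859.46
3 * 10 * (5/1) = 150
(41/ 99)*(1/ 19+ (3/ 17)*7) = 0.53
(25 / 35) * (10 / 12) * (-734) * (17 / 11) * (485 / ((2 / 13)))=-983422375 / 462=-2128619.86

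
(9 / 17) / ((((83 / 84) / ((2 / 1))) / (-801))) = -1211112 / 1411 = -858.34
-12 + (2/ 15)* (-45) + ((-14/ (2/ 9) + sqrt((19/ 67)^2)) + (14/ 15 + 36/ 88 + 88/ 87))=-16748417/ 213730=-78.36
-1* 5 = -5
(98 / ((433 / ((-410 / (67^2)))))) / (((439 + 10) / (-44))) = 1767920 / 872737913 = 0.00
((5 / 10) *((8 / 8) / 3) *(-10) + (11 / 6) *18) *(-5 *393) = -61570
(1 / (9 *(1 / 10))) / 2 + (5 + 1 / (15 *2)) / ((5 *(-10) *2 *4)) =19547 / 36000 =0.54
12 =12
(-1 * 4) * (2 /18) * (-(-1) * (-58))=232 /9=25.78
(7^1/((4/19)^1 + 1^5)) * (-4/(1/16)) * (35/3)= -297920/69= -4317.68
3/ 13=0.23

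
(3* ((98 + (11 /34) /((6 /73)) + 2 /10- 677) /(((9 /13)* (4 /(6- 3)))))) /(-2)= 7622693 /8160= 934.15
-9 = -9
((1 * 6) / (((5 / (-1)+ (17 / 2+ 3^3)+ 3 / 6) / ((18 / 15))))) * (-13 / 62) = -234 / 4805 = -0.05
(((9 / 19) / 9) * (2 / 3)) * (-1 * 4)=-8 / 57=-0.14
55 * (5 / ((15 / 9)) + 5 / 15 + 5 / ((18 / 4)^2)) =15950 / 81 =196.91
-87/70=-1.24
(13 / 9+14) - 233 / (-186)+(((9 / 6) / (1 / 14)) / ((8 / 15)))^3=8722774277 / 142848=61063.33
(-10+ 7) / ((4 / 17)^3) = -14739 / 64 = -230.30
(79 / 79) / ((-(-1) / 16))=16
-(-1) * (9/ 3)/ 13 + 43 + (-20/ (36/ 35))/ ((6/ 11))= 5323/ 702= 7.58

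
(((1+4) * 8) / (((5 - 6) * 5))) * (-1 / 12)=2 / 3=0.67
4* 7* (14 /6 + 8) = 868 /3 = 289.33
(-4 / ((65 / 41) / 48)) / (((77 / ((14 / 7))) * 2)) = -7872 / 5005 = -1.57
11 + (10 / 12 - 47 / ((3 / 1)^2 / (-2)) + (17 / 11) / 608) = 1341097 / 60192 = 22.28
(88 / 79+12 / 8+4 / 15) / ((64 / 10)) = 6827 / 15168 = 0.45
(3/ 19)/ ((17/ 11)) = 33/ 323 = 0.10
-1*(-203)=203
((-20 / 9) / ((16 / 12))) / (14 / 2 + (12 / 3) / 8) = -2 / 9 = -0.22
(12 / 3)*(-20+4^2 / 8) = -72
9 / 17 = 0.53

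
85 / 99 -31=-2984 / 99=-30.14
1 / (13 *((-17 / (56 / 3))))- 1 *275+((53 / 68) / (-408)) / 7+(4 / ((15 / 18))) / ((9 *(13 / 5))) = -231329883 / 841568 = -274.88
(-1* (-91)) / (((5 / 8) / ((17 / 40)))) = 61.88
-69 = -69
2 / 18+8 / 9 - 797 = -796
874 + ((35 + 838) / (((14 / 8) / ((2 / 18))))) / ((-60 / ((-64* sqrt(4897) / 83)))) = 923.85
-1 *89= -89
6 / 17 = 0.35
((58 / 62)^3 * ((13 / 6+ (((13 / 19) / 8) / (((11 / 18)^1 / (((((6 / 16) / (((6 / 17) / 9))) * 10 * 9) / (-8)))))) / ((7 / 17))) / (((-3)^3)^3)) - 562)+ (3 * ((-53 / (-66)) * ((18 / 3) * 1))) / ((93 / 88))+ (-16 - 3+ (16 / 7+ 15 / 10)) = -371281363438940393 / 658842975850752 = -563.54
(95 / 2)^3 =857375 / 8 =107171.88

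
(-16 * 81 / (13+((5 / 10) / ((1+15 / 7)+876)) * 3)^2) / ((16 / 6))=-73622615904 / 25608000625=-2.87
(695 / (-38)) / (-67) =695 / 2546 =0.27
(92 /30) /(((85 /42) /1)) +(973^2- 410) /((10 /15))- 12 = 1206547813 /850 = 1419468.02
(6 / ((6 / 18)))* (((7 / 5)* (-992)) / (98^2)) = -4464 / 1715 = -2.60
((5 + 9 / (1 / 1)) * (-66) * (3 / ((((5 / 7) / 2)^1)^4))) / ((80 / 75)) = -19966716 / 125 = -159733.73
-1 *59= -59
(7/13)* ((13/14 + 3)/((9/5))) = 275/234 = 1.18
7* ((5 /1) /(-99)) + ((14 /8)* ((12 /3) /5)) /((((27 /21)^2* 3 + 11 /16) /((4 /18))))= -653989 /2191365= -0.30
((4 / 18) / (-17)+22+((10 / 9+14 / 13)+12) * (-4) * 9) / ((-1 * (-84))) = -34721 / 5967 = -5.82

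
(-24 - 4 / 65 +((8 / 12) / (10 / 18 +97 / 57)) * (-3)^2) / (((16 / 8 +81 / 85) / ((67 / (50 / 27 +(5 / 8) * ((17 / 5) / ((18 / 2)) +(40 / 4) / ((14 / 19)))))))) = -231207081588 / 5032404169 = -45.94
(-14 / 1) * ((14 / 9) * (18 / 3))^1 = -392 / 3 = -130.67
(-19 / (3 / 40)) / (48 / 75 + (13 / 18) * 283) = -114000 / 92263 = -1.24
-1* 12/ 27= -4/ 9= -0.44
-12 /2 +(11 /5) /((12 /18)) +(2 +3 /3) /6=-11 /5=-2.20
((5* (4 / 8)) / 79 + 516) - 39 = 75371 / 158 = 477.03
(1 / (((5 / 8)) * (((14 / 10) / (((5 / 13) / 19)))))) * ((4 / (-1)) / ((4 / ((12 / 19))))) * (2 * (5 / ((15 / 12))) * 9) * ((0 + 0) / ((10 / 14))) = 0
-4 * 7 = -28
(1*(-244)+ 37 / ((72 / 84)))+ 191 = -59 / 6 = -9.83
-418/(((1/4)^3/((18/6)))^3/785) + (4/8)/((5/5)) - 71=-4644934779021/2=-2322467389510.50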